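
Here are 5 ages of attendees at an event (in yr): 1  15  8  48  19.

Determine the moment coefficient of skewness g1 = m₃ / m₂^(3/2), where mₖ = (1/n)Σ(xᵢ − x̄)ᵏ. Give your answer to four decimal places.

x̄ = (1 + 15 + 8 + 48 + 19) / 5 = 18.2000
deviations (xᵢ − x̄): -17.2000, -3.2000, -10.2000, 29.8000, 0.8000
Σ(xᵢ − x̄)² = 1298.8000 ⇒ m₂ = 1298.8000/5 = 259.76000
Σ(xᵢ − x̄)³ = 20281.6800 ⇒ m₃ = 20281.6800/5 = 4056.33600
m₂^(3/2) = 259.76000^(1.5) = 4186.57054
g1 = m₃ / m₂^(3/2) = 4056.33600 / 4186.57054 ≈ 0.9689

0.9689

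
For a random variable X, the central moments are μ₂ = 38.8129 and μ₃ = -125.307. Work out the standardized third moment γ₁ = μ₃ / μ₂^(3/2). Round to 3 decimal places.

σ = √μ₂ = √38.8129 = 6.23000
σ³ = μ₂^(3/2) = 241.80437
γ₁ = μ₃/σ³ = -125.307 / 241.80437 ≈ -0.518

-0.518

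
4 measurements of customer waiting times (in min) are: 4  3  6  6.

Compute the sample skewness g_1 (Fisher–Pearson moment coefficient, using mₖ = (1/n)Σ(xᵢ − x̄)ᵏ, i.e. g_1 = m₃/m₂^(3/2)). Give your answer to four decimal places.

x̄ = (4 + 3 + 6 + 6) / 4 = 4.7500
deviations (xᵢ − x̄): -0.7500, -1.7500, 1.2500, 1.2500
Σ(xᵢ − x̄)² = 6.7500 ⇒ m₂ = 6.7500/4 = 1.68750
Σ(xᵢ − x̄)³ = -1.8750 ⇒ m₃ = -1.8750/4 = -0.46875
m₂^(3/2) = 1.68750^(1.5) = 2.19213
g_1 = m₃ / m₂^(3/2) = -0.46875 / 2.19213 ≈ -0.2138

-0.2138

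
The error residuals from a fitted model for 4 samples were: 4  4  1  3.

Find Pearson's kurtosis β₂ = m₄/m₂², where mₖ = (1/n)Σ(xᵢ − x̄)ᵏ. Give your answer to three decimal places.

2.000

x̄ = 3.0000
Σ(xᵢ − x̄)² = 6.0000 ⇒ m₂ = 1.50000
Σ(xᵢ − x̄)⁴ = 18.0000 ⇒ m₄ = 4.50000
m₂² = 2.25000
β₂ = m₄/m₂² = 4.50000 / 2.25000 ≈ 2.000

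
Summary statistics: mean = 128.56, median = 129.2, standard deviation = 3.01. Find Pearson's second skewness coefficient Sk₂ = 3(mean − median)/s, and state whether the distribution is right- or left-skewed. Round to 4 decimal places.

Sk₂ = 3(128.56 − 129.2) / 3.01 = 3 × -0.6400 / 3.01
    = -1.9200 / 3.01 ≈ -0.6379
Sk₂ < 0 ⇒ mean < median ⇒ left-skewed (negative skew).

-0.6379, left-skewed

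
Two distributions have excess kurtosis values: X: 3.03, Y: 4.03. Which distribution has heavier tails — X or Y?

Y

Higher excess kurtosis ⇒ heavier tails relative to the normal distribution.
3.03 vs 4.03: the larger is 4.03, so Y has heavier tails.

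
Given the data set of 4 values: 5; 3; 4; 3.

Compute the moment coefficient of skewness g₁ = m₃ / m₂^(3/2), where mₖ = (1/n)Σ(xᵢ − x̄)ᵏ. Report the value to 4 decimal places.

0.4934

x̄ = (5 + 3 + 4 + 3) / 4 = 3.7500
deviations (xᵢ − x̄): 1.2500, -0.7500, 0.2500, -0.7500
Σ(xᵢ − x̄)² = 2.7500 ⇒ m₂ = 2.7500/4 = 0.68750
Σ(xᵢ − x̄)³ = 1.1250 ⇒ m₃ = 1.1250/4 = 0.28125
m₂^(3/2) = 0.68750^(1.5) = 0.57004
g₁ = m₃ / m₂^(3/2) = 0.28125 / 0.57004 ≈ 0.4934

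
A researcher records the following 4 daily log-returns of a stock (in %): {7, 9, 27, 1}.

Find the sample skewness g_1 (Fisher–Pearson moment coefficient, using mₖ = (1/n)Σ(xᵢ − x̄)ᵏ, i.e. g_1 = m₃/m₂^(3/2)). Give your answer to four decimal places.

0.8295

x̄ = (7 + 9 + 27 + 1) / 4 = 11.0000
deviations (xᵢ − x̄): -4.0000, -2.0000, 16.0000, -10.0000
Σ(xᵢ − x̄)² = 376.0000 ⇒ m₂ = 376.0000/4 = 94.00000
Σ(xᵢ − x̄)³ = 3024.0000 ⇒ m₃ = 3024.0000/4 = 756.00000
m₂^(3/2) = 94.00000^(1.5) = 911.36381
g_1 = m₃ / m₂^(3/2) = 756.00000 / 911.36381 ≈ 0.8295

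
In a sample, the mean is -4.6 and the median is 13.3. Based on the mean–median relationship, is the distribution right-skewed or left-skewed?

left-skewed

mean − median = -4.6 − 13.3 = -17.9
mean < median ⇒ the longer tail is on the left ⇒ left-skewed (negatively skewed).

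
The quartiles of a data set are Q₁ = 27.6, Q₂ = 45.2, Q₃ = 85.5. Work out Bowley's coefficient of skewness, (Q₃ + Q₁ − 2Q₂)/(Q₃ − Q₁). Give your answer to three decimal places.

0.392

numerator: Q₃ + Q₁ − 2Q₂ = 85.5 + 27.6 − 2×45.2 = 22.7000
denominator: Q₃ − Q₁ = 85.5 − 27.6 = 57.9000
Bowley skewness = 22.7000 / 57.9000 ≈ 0.392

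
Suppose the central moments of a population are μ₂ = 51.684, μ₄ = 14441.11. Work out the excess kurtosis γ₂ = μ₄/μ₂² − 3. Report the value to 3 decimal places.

2.406

μ₂² = 51.684² = 2671.23586
μ₄/μ₂² = 14441.11 / 2671.23586 = 5.40615
γ₂ = 5.40615 − 3 ≈ 2.406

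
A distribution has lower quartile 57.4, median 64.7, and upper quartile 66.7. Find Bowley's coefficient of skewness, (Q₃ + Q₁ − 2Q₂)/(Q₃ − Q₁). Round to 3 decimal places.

-0.570

numerator: Q₃ + Q₁ − 2Q₂ = 66.7 + 57.4 − 2×64.7 = -5.3000
denominator: Q₃ − Q₁ = 66.7 − 57.4 = 9.3000
Bowley skewness = -5.3000 / 9.3000 ≈ -0.570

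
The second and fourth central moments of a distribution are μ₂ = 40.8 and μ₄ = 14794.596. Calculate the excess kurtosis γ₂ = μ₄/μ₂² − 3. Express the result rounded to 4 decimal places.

μ₂² = 40.8² = 1664.64000
μ₄/μ₂² = 14794.596 / 1664.64000 = 8.88756
γ₂ = 8.88756 − 3 ≈ 5.8876

5.8876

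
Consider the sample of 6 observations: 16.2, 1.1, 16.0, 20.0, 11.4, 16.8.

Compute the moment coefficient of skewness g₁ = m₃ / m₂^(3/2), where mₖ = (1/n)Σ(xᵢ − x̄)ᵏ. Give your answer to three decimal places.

x̄ = (16.2 + 1.1 + 16.0 + 20.0 + 11.4 + 16.8) / 6 = 13.5833
deviations (xᵢ − x̄): 2.6167, -12.4833, 2.4167, 6.4167, -2.1833, 3.2167
Σ(xᵢ − x̄)² = 224.8083 ⇒ m₂ = 224.8083/6 = 37.46806
Σ(xᵢ − x̄)³ = -1626.2206 ⇒ m₃ = -1626.2206/6 = -271.03676
m₂^(3/2) = 37.46806^(1.5) = 229.34630
g₁ = m₃ / m₂^(3/2) = -271.03676 / 229.34630 ≈ -1.182

-1.182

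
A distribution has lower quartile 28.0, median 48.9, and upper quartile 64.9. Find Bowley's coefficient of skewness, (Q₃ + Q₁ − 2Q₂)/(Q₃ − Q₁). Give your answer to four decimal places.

numerator: Q₃ + Q₁ − 2Q₂ = 64.9 + 28.0 − 2×48.9 = -4.9000
denominator: Q₃ − Q₁ = 64.9 − 28.0 = 36.9000
Bowley skewness = -4.9000 / 36.9000 ≈ -0.1328

-0.1328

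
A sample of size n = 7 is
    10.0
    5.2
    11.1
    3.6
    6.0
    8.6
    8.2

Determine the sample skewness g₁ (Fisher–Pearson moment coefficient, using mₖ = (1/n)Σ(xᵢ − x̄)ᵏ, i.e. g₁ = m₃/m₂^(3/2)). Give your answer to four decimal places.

-0.1344

x̄ = (10.0 + 5.2 + 11.1 + 3.6 + 6.0 + 8.6 + 8.2) / 7 = 7.5286
deviations (xᵢ − x̄): 2.4714, -2.3286, 3.5714, -3.9286, -1.5286, 1.0714, 0.6714
Σ(xᵢ − x̄)² = 43.6543 ⇒ m₂ = 43.6543/7 = 6.23633
Σ(xᵢ − x̄)³ = -14.6480 ⇒ m₃ = -14.6480/7 = -2.09257
m₂^(3/2) = 6.23633^(1.5) = 15.57375
g₁ = m₃ / m₂^(3/2) = -2.09257 / 15.57375 ≈ -0.1344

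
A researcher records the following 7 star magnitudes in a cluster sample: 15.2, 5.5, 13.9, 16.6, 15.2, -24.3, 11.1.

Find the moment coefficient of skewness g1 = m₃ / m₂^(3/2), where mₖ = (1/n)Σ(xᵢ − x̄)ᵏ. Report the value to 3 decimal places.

x̄ = (15.2 + 5.5 + 13.9 + 16.6 + 15.2 - 24.3 + 11.1) / 7 = 7.6000
deviations (xᵢ − x̄): 7.6000, -2.1000, 6.3000, 9.0000, 7.6000, -31.9000, 3.5000
Σ(xᵢ − x̄)² = 1270.4800 ⇒ m₂ = 1270.4800/7 = 181.49714
Σ(xᵢ − x̄)³ = -30571.1460 ⇒ m₃ = -30571.1460/7 = -4367.30657
m₂^(3/2) = 181.49714^(1.5) = 2445.14540
g1 = m₃ / m₂^(3/2) = -4367.30657 / 2445.14540 ≈ -1.786

-1.786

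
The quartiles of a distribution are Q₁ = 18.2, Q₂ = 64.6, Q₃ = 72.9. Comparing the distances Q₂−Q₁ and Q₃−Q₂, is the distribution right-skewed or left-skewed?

left-skewed

Q₂ − Q₁ = 46.4;  Q₃ − Q₂ = 8.3
Q₂ − Q₁ > Q₃ − Q₂ ⇒ the lower half is more spread out ⇒ left-skewed.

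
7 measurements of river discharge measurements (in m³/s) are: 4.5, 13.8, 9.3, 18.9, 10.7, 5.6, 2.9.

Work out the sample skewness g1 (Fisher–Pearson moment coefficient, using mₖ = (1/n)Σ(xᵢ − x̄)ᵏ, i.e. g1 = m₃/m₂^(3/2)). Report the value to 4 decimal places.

0.5030

x̄ = (4.5 + 13.8 + 9.3 + 18.9 + 10.7 + 5.6 + 2.9) / 7 = 9.3857
deviations (xᵢ − x̄): -4.8857, 4.4143, -0.0857, 9.5143, 1.3143, -3.7857, -6.4857
Σ(xᵢ − x̄)² = 192.0086 ⇒ m₂ = 192.0086/7 = 27.42980
Σ(xᵢ − x̄)³ = 505.8380 ⇒ m₃ = 505.8380/7 = 72.26257
m₂^(3/2) = 27.42980^(1.5) = 143.65934
g1 = m₃ / m₂^(3/2) = 72.26257 / 143.65934 ≈ 0.5030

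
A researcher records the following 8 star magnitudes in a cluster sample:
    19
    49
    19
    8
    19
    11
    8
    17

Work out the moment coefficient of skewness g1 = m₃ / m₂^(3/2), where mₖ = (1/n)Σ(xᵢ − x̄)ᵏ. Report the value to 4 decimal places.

x̄ = (19 + 49 + 19 + 8 + 19 + 11 + 8 + 17) / 8 = 18.7500
deviations (xᵢ − x̄): 0.2500, 30.2500, 0.2500, -10.7500, 0.2500, -7.7500, -10.7500, -1.7500
Σ(xᵢ − x̄)² = 1209.5000 ⇒ m₂ = 1209.5000/8 = 151.18750
Σ(xᵢ − x̄)³ = 24725.2500 ⇒ m₃ = 24725.2500/8 = 3090.65625
m₂^(3/2) = 151.18750^(1.5) = 1858.97620
g1 = m₃ / m₂^(3/2) = 3090.65625 / 1858.97620 ≈ 1.6626

1.6626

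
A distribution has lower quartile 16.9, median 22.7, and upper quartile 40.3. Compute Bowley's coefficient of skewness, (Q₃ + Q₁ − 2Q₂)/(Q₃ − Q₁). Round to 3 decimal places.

0.504

numerator: Q₃ + Q₁ − 2Q₂ = 40.3 + 16.9 − 2×22.7 = 11.8000
denominator: Q₃ − Q₁ = 40.3 − 16.9 = 23.4000
Bowley skewness = 11.8000 / 23.4000 ≈ 0.504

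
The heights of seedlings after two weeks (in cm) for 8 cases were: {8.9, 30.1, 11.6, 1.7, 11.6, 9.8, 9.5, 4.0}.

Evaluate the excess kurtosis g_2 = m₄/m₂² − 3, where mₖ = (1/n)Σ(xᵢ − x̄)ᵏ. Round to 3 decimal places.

1.487

x̄ = 10.9000
Σ(xᵢ − x̄)² = 509.0400 ⇒ m₂ = 63.63000
Σ(xᵢ − x̄)⁴ = 145347.8772 ⇒ m₄ = 18168.48465
m₂² = 4048.77690
g_2 = m₄/m₂² − 3 = 4.48740 − 3 ≈ 1.487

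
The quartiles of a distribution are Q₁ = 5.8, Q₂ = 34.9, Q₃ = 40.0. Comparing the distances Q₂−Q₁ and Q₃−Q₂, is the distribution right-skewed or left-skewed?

Q₂ − Q₁ = 29.1;  Q₃ − Q₂ = 5.1
Q₂ − Q₁ > Q₃ − Q₂ ⇒ the lower half is more spread out ⇒ left-skewed.

left-skewed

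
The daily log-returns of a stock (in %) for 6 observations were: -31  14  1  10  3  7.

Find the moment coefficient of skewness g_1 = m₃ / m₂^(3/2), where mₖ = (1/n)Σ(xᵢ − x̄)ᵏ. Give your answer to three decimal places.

x̄ = (-31 + 14 + 1 + 10 + 3 + 7) / 6 = 0.6667
deviations (xᵢ − x̄): -31.6667, 13.3333, 0.3333, 9.3333, 2.3333, 6.3333
Σ(xᵢ − x̄)² = 1313.3333 ⇒ m₂ = 1313.3333/6 = 218.88889
Σ(xᵢ − x̄)³ = -28304.4444 ⇒ m₃ = -28304.4444/6 = -4717.40741
m₂^(3/2) = 218.88889^(1.5) = 3238.43791
g_1 = m₃ / m₂^(3/2) = -4717.40741 / 3238.43791 ≈ -1.457

-1.457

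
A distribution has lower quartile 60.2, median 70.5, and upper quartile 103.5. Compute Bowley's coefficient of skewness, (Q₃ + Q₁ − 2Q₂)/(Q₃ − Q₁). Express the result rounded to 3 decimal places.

0.524

numerator: Q₃ + Q₁ − 2Q₂ = 103.5 + 60.2 − 2×70.5 = 22.7000
denominator: Q₃ − Q₁ = 103.5 − 60.2 = 43.3000
Bowley skewness = 22.7000 / 43.3000 ≈ 0.524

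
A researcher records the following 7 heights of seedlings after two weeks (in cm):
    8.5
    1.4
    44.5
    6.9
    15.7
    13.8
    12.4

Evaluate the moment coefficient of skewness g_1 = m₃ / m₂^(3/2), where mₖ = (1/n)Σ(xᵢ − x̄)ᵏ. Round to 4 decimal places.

1.5336

x̄ = (8.5 + 1.4 + 44.5 + 6.9 + 15.7 + 13.8 + 12.4) / 7 = 14.7429
deviations (xᵢ − x̄): -6.2429, -13.3429, 29.7571, -7.8429, 0.9571, -0.9429, -2.3429
Σ(xᵢ − x̄)² = 1171.2971 ⇒ m₂ = 1171.2971/7 = 167.32816
Σ(xᵢ − x̄)³ = 23235.5831 ⇒ m₃ = 23235.5831/7 = 3319.36901
m₂^(3/2) = 167.32816^(1.5) = 2164.47994
g_1 = m₃ / m₂^(3/2) = 3319.36901 / 2164.47994 ≈ 1.5336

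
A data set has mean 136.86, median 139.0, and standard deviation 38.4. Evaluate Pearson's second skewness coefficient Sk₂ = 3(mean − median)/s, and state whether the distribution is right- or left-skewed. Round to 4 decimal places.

-0.1672, left-skewed

Sk₂ = 3(136.86 − 139.0) / 38.4 = 3 × -2.1400 / 38.4
    = -6.4200 / 38.4 ≈ -0.1672
Sk₂ < 0 ⇒ mean < median ⇒ left-skewed (negative skew).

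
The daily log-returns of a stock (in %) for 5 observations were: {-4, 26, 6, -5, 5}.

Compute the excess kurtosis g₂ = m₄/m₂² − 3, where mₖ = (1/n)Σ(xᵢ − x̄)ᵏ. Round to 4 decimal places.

x̄ = 5.6000
Σ(xᵢ − x̄)² = 621.2000 ⇒ m₂ = 124.24000
Σ(xᵢ − x̄)⁴ = 194307.5360 ⇒ m₄ = 38861.50720
m₂² = 15435.57760
g₂ = m₄/m₂² − 3 = 2.51766 − 3 ≈ -0.4823

-0.4823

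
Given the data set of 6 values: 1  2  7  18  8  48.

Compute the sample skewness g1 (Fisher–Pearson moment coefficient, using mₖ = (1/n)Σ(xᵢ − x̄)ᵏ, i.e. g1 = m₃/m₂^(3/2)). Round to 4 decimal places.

1.3736

x̄ = (1 + 2 + 7 + 18 + 8 + 48) / 6 = 14.0000
deviations (xᵢ − x̄): -13.0000, -12.0000, -7.0000, 4.0000, -6.0000, 34.0000
Σ(xᵢ − x̄)² = 1570.0000 ⇒ m₂ = 1570.0000/6 = 261.66667
Σ(xᵢ − x̄)³ = 34884.0000 ⇒ m₃ = 34884.0000/6 = 5814.00000
m₂^(3/2) = 261.66667^(1.5) = 4232.74985
g1 = m₃ / m₂^(3/2) = 5814.00000 / 4232.74985 ≈ 1.3736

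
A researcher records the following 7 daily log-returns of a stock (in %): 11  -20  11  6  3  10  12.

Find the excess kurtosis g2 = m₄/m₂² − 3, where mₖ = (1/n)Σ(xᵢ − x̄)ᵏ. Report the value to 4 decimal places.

1.4215

x̄ = 4.7143
Σ(xᵢ − x̄)² = 775.4286 ⇒ m₂ = 110.77551
Σ(xᵢ − x̄)⁴ = 379803.3703 ⇒ m₄ = 54257.62432
m₂² = 12271.21366
g2 = m₄/m₂² − 3 = 4.42154 − 3 ≈ 1.4215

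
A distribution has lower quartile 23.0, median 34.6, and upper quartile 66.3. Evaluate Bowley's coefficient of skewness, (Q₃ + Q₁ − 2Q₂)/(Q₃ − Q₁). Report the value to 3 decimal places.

0.464

numerator: Q₃ + Q₁ − 2Q₂ = 66.3 + 23.0 − 2×34.6 = 20.1000
denominator: Q₃ − Q₁ = 66.3 − 23.0 = 43.3000
Bowley skewness = 20.1000 / 43.3000 ≈ 0.464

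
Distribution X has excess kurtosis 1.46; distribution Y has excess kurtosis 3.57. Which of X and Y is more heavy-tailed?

Higher excess kurtosis ⇒ heavier tails relative to the normal distribution.
1.46 vs 3.57: the larger is 3.57, so Y has heavier tails.

Y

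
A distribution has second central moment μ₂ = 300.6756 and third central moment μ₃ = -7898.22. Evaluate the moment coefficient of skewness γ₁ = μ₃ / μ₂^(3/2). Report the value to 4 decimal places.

-1.5149

σ = √μ₂ = √300.6756 = 17.34000
σ³ = μ₂^(3/2) = 5213.71490
γ₁ = μ₃/σ³ = -7898.22 / 5213.71490 ≈ -1.5149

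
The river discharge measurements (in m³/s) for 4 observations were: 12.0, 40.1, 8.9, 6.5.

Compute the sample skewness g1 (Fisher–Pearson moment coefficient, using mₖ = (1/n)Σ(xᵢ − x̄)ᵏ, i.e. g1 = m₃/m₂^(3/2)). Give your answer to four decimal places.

x̄ = (12.0 + 40.1 + 8.9 + 6.5) / 4 = 16.8750
deviations (xᵢ − x̄): -4.8750, 23.2250, -7.9750, -10.3750
Σ(xᵢ − x̄)² = 734.4075 ⇒ m₂ = 734.4075/4 = 183.60188
Σ(xᵢ − x̄)³ = 10787.7356 ⇒ m₃ = 10787.7356/4 = 2696.93391
m₂^(3/2) = 183.60188^(1.5) = 2487.80117
g1 = m₃ / m₂^(3/2) = 2696.93391 / 2487.80117 ≈ 1.0841

1.0841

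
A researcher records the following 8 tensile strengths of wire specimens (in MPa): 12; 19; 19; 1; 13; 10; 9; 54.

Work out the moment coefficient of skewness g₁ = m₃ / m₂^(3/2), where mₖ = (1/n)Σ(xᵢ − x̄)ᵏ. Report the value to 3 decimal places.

1.680

x̄ = (12 + 19 + 19 + 1 + 13 + 10 + 9 + 54) / 8 = 17.1250
deviations (xᵢ − x̄): -5.1250, 1.8750, 1.8750, -16.1250, -4.1250, -7.1250, -8.1250, 36.8750
Σ(xᵢ − x̄)² = 1786.8750 ⇒ m₂ = 1786.8750/8 = 223.35938
Σ(xᵢ − x̄)³ = 44858.9063 ⇒ m₃ = 44858.9063/8 = 5607.36328
m₂^(3/2) = 223.35938^(1.5) = 3338.15331
g₁ = m₃ / m₂^(3/2) = 5607.36328 / 3338.15331 ≈ 1.680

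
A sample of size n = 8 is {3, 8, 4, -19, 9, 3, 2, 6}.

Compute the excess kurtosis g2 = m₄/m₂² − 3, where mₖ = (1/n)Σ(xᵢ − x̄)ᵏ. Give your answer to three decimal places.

x̄ = 2.0000
Σ(xᵢ − x̄)² = 548.0000 ⇒ m₂ = 68.50000
Σ(xᵢ − x̄)⁴ = 198452.0000 ⇒ m₄ = 24806.50000
m₂² = 4692.25000
g2 = m₄/m₂² − 3 = 5.28670 − 3 ≈ 2.287

2.287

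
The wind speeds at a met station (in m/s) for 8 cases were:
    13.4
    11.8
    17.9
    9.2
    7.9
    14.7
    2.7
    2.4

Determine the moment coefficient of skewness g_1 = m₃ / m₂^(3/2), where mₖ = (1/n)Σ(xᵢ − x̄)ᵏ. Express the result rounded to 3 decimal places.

-0.175

x̄ = (13.4 + 11.8 + 17.9 + 9.2 + 7.9 + 14.7 + 2.7 + 2.4) / 8 = 10.0000
deviations (xᵢ − x̄): 3.4000, 1.8000, 7.9000, -0.8000, -2.1000, 4.7000, -7.3000, -7.6000
Σ(xᵢ − x̄)² = 215.4000 ⇒ m₂ = 215.4000/8 = 26.92500
Σ(xᵢ − x̄)³ = -195.7680 ⇒ m₃ = -195.7680/8 = -24.47100
m₂^(3/2) = 26.92500^(1.5) = 139.71195
g_1 = m₃ / m₂^(3/2) = -24.47100 / 139.71195 ≈ -0.175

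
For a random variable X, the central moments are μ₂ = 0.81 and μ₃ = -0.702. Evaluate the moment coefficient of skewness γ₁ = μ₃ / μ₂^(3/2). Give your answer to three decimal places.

-0.963

σ = √μ₂ = √0.81 = 0.90000
σ³ = μ₂^(3/2) = 0.72900
γ₁ = μ₃/σ³ = -0.702 / 0.72900 ≈ -0.963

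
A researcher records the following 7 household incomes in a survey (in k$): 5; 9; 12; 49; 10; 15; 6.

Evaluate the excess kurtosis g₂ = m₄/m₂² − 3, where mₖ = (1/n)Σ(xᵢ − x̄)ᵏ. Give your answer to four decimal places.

1.7173

x̄ = 15.1429
Σ(xᵢ − x̄)² = 1406.8571 ⇒ m₂ = 200.97959
Σ(xᵢ − x̄)⁴ = 1333810.1341 ⇒ m₄ = 190544.30487
m₂² = 40392.79633
g₂ = m₄/m₂² − 3 = 4.71728 − 3 ≈ 1.7173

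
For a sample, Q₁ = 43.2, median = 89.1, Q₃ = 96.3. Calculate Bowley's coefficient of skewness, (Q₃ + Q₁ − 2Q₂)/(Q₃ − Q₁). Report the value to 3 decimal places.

numerator: Q₃ + Q₁ − 2Q₂ = 96.3 + 43.2 − 2×89.1 = -38.7000
denominator: Q₃ − Q₁ = 96.3 − 43.2 = 53.1000
Bowley skewness = -38.7000 / 53.1000 ≈ -0.729

-0.729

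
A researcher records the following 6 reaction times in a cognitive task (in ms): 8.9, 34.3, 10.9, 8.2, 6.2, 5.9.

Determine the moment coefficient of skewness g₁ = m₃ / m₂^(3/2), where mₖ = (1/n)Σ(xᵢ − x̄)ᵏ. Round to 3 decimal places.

x̄ = (8.9 + 34.3 + 10.9 + 8.2 + 6.2 + 5.9) / 6 = 12.4000
deviations (xᵢ − x̄): -3.5000, 21.9000, -1.5000, -4.2000, -6.2000, -6.5000
Σ(xᵢ − x̄)² = 592.4400 ⇒ m₂ = 592.4400/6 = 98.74000
Σ(xᵢ − x̄)³ = 9870.1680 ⇒ m₃ = 9870.1680/6 = 1645.02800
m₂^(3/2) = 98.74000^(1.5) = 981.15966
g₁ = m₃ / m₂^(3/2) = 1645.02800 / 981.15966 ≈ 1.677

1.677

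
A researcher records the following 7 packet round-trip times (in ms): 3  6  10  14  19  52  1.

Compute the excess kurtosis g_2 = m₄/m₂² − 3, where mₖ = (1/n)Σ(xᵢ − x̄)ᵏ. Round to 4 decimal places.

x̄ = 15.0000
Σ(xᵢ − x̄)² = 1832.0000 ⇒ m₂ = 261.71429
Σ(xᵢ − x̄)⁴ = 1940756.0000 ⇒ m₄ = 277250.85714
m₂² = 68494.36735
g_2 = m₄/m₂² − 3 = 4.04779 − 3 ≈ 1.0478

1.0478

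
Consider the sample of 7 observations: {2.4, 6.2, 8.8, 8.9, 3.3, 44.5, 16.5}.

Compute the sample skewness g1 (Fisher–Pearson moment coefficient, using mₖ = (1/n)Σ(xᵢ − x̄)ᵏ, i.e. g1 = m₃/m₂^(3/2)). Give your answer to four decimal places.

1.6506

x̄ = (2.4 + 6.2 + 8.8 + 8.9 + 3.3 + 44.5 + 16.5) / 7 = 12.9429
deviations (xᵢ − x̄): -10.5429, -6.7429, -4.1429, -4.0429, -9.6429, 31.5571, 3.5571
Σ(xᵢ − x̄)² = 1291.6171 ⇒ m₂ = 1291.6171/7 = 184.51673
Σ(xᵢ − x̄)³ = 28959.0414 ⇒ m₃ = 28959.0414/7 = 4137.00591
m₂^(3/2) = 184.51673^(1.5) = 2506.41881
g1 = m₃ / m₂^(3/2) = 4137.00591 / 2506.41881 ≈ 1.6506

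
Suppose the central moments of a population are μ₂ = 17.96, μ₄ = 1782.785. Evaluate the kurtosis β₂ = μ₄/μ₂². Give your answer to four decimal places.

μ₂² = 17.96² = 322.56160
μ₄/μ₂² = 1782.785 / 322.56160 = 5.52696
β₂ ≈ 5.5270

5.5270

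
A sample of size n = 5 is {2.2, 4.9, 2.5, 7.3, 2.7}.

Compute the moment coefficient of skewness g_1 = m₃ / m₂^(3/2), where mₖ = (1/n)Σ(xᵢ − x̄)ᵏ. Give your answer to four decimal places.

0.8140

x̄ = (2.2 + 4.9 + 2.5 + 7.3 + 2.7) / 5 = 3.9200
deviations (xᵢ − x̄): -1.7200, 0.9800, -1.4200, 3.3800, -1.2200
Σ(xᵢ − x̄)² = 18.8480 ⇒ m₂ = 18.8480/5 = 3.76960
Σ(xᵢ − x̄)³ = 29.7881 ⇒ m₃ = 29.7881/5 = 5.95762
m₂^(3/2) = 3.76960^(1.5) = 7.31885
g_1 = m₃ / m₂^(3/2) = 5.95762 / 7.31885 ≈ 0.8140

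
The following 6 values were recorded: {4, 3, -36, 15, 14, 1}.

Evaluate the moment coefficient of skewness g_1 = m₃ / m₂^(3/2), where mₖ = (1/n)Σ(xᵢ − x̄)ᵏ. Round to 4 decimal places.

x̄ = (4 + 3 - 36 + 15 + 14 + 1) / 6 = 0.1667
deviations (xᵢ − x̄): 3.8333, 2.8333, -36.1667, 14.8333, 13.8333, 0.8333
Σ(xᵢ − x̄)² = 1742.8333 ⇒ m₂ = 1742.8333/6 = 290.47222
Σ(xᵢ − x̄)³ = -41316.4444 ⇒ m₃ = -41316.4444/6 = -6886.07407
m₂^(3/2) = 290.47222^(1.5) = 4950.58944
g_1 = m₃ / m₂^(3/2) = -6886.07407 / 4950.58944 ≈ -1.3910

-1.3910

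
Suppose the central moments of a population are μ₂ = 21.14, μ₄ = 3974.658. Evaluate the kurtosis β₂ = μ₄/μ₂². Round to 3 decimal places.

μ₂² = 21.14² = 446.89960
μ₄/μ₂² = 3974.658 / 446.89960 = 8.89385
β₂ ≈ 8.894

8.894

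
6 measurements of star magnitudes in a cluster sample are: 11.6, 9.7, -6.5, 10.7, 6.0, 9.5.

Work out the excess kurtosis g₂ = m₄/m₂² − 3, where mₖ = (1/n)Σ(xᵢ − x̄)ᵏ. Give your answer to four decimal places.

0.6353

x̄ = 6.8333
Σ(xᵢ − x̄)² = 231.4733 ⇒ m₂ = 38.57889
Σ(xᵢ − x̄)⁴ = 32463.3049 ⇒ m₄ = 5410.55082
m₂² = 1488.33067
g₂ = m₄/m₂² − 3 = 3.63532 − 3 ≈ 0.6353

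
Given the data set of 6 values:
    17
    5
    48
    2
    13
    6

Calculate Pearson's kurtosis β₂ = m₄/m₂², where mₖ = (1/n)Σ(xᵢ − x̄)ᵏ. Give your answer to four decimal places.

x̄ = 15.1667
Σ(xᵢ − x̄)² = 1446.8333 ⇒ m₂ = 241.13889
Σ(xᵢ − x̄)⁴ = 1209975.4861 ⇒ m₄ = 201662.58102
m₂² = 58147.96373
β₂ = m₄/m₂² = 201662.58102 / 58147.96373 ≈ 3.4681

3.4681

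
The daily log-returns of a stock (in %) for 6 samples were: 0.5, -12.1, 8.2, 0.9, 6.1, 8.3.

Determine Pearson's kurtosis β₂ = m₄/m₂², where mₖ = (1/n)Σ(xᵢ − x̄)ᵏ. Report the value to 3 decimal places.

x̄ = 1.9833
Σ(xᵢ − x̄)² = 297.2083 ⇒ m₂ = 49.53472
Σ(xᵢ − x̄)⁴ = 42717.9018 ⇒ m₄ = 7119.65030
m₂² = 2453.68871
β₂ = m₄/m₂² = 7119.65030 / 2453.68871 ≈ 2.902

2.902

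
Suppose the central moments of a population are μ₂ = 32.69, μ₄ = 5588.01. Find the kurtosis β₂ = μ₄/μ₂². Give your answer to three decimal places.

5.229

μ₂² = 32.69² = 1068.63610
μ₄/μ₂² = 5588.01 / 1068.63610 = 5.22910
β₂ ≈ 5.229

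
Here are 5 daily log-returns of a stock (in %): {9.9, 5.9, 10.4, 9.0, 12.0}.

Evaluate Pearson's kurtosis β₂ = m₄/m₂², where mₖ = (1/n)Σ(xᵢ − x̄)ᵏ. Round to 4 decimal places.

2.4112

x̄ = 9.4400
Σ(xᵢ − x̄)² = 20.4120 ⇒ m₂ = 4.08240
Σ(xᵢ − x̄)⁴ = 200.9223 ⇒ m₄ = 40.18445
m₂² = 16.66599
β₂ = m₄/m₂² = 40.18445 / 16.66599 ≈ 2.4112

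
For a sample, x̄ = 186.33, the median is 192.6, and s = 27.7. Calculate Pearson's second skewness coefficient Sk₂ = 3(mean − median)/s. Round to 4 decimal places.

-0.6791

Sk₂ = 3(186.33 − 192.6) / 27.7 = 3 × -6.2700 / 27.7
    = -18.8100 / 27.7 ≈ -0.6791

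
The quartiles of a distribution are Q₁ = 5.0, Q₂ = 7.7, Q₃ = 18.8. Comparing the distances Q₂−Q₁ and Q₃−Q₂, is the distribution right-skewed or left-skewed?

Q₂ − Q₁ = 2.7;  Q₃ − Q₂ = 11.1
Q₃ − Q₂ > Q₂ − Q₁ ⇒ the upper half is more spread out ⇒ right-skewed.

right-skewed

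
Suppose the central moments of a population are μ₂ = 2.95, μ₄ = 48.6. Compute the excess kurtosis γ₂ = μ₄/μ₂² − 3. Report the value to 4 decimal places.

μ₂² = 2.95² = 8.70250
μ₄/μ₂² = 48.6 / 8.70250 = 5.58460
γ₂ = 5.58460 − 3 ≈ 2.5846

2.5846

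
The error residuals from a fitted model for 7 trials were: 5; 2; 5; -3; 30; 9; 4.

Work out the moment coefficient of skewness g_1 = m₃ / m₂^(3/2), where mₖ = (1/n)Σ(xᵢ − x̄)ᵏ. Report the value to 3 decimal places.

x̄ = (5 + 2 + 5 - 3 + 30 + 9 + 4) / 7 = 7.4286
deviations (xᵢ − x̄): -2.4286, -5.4286, -2.4286, -10.4286, 22.5714, 1.5714, -3.4286
Σ(xᵢ − x̄)² = 673.7143 ⇒ m₂ = 673.7143/7 = 96.24490
Σ(xᵢ − x̄)³ = 10140.2449 ⇒ m₃ = 10140.2449/7 = 1448.60641
m₂^(3/2) = 96.24490^(1.5) = 944.20561
g_1 = m₃ / m₂^(3/2) = 1448.60641 / 944.20561 ≈ 1.534

1.534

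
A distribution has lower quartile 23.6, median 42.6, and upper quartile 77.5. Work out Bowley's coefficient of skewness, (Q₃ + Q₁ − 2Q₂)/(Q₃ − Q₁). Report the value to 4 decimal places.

numerator: Q₃ + Q₁ − 2Q₂ = 77.5 + 23.6 − 2×42.6 = 15.9000
denominator: Q₃ − Q₁ = 77.5 − 23.6 = 53.9000
Bowley skewness = 15.9000 / 53.9000 ≈ 0.2950

0.2950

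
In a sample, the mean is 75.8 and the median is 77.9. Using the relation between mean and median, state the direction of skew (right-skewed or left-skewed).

left-skewed

mean − median = 75.8 − 77.9 = -2.1
mean < median ⇒ the longer tail is on the left ⇒ left-skewed (negatively skewed).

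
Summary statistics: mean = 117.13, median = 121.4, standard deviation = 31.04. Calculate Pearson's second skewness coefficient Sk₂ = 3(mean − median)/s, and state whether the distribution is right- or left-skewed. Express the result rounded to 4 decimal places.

Sk₂ = 3(117.13 − 121.4) / 31.04 = 3 × -4.2700 / 31.04
    = -12.8100 / 31.04 ≈ -0.4127
Sk₂ < 0 ⇒ mean < median ⇒ left-skewed (negative skew).

-0.4127, left-skewed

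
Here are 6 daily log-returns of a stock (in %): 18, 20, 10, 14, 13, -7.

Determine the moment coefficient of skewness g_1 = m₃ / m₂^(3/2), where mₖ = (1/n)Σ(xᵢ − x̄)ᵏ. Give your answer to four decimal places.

-1.2592

x̄ = (18 + 20 + 10 + 14 + 13 - 7) / 6 = 11.3333
deviations (xᵢ − x̄): 6.6667, 8.6667, -1.3333, 2.6667, 1.6667, -18.3333
Σ(xᵢ − x̄)² = 467.3333 ⇒ m₂ = 467.3333/6 = 77.88889
Σ(xᵢ − x̄)³ = -5193.5556 ⇒ m₃ = -5193.5556/6 = -865.59259
m₂^(3/2) = 77.88889^(1.5) = 687.40591
g_1 = m₃ / m₂^(3/2) = -865.59259 / 687.40591 ≈ -1.2592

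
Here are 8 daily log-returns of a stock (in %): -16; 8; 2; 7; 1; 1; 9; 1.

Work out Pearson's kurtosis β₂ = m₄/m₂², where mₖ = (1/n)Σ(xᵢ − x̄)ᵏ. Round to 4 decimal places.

4.2926

x̄ = 1.6250
Σ(xᵢ − x̄)² = 435.8750 ⇒ m₂ = 54.48438
Σ(xᵢ − x̄)⁴ = 101942.7441 ⇒ m₄ = 12742.84302
m₂² = 2968.54712
β₂ = m₄/m₂² = 12742.84302 / 2968.54712 ≈ 4.2926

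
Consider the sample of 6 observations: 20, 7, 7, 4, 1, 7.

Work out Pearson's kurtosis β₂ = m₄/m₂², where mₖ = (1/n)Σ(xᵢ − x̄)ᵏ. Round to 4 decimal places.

3.3981

x̄ = 7.6667
Σ(xᵢ − x̄)² = 211.3333 ⇒ m₂ = 35.22222
Σ(xᵢ − x̄)⁴ = 25294.4444 ⇒ m₄ = 4215.74074
m₂² = 1240.60494
β₂ = m₄/m₂² = 4215.74074 / 1240.60494 ≈ 3.3981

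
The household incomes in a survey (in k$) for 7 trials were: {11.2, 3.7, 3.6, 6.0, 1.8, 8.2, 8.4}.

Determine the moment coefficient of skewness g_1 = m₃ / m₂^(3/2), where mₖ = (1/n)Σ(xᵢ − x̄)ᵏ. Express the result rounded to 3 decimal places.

0.194

x̄ = (11.2 + 3.7 + 3.6 + 6.0 + 1.8 + 8.2 + 8.4) / 7 = 6.1286
deviations (xᵢ − x̄): 5.0714, -2.4286, -2.5286, -0.1286, -4.3286, 2.0714, 2.2714
Σ(xᵢ − x̄)² = 66.2143 ⇒ m₂ = 66.2143/7 = 9.45918
Σ(xᵢ − x̄)³ = 39.4463 ⇒ m₃ = 39.4463/7 = 5.63519
m₂^(3/2) = 9.45918^(1.5) = 29.09246
g_1 = m₃ / m₂^(3/2) = 5.63519 / 29.09246 ≈ 0.194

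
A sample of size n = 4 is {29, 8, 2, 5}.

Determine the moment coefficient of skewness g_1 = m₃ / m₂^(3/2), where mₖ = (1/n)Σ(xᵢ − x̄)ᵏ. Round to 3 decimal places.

1.018

x̄ = (29 + 8 + 2 + 5) / 4 = 11.0000
deviations (xᵢ − x̄): 18.0000, -3.0000, -9.0000, -6.0000
Σ(xᵢ − x̄)² = 450.0000 ⇒ m₂ = 450.0000/4 = 112.50000
Σ(xᵢ − x̄)³ = 4860.0000 ⇒ m₃ = 4860.0000/4 = 1215.00000
m₂^(3/2) = 112.50000^(1.5) = 1193.24269
g_1 = m₃ / m₂^(3/2) = 1215.00000 / 1193.24269 ≈ 1.018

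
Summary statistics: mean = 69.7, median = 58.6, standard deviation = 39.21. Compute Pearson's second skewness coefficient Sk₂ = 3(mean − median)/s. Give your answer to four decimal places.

Sk₂ = 3(69.7 − 58.6) / 39.21 = 3 × 11.1000 / 39.21
    = 33.3000 / 39.21 ≈ 0.8493

0.8493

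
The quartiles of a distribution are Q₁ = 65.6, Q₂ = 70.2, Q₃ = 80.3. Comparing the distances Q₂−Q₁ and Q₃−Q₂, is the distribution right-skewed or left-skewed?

right-skewed

Q₂ − Q₁ = 4.6;  Q₃ − Q₂ = 10.1
Q₃ − Q₂ > Q₂ − Q₁ ⇒ the upper half is more spread out ⇒ right-skewed.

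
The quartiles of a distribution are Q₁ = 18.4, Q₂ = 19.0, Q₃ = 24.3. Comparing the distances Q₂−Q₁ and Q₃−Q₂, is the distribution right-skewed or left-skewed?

Q₂ − Q₁ = 0.6;  Q₃ − Q₂ = 5.3
Q₃ − Q₂ > Q₂ − Q₁ ⇒ the upper half is more spread out ⇒ right-skewed.

right-skewed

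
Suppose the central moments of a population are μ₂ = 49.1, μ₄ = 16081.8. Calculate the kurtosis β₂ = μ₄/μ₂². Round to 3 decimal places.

6.671

μ₂² = 49.1² = 2410.81000
μ₄/μ₂² = 16081.8 / 2410.81000 = 6.67070
β₂ ≈ 6.671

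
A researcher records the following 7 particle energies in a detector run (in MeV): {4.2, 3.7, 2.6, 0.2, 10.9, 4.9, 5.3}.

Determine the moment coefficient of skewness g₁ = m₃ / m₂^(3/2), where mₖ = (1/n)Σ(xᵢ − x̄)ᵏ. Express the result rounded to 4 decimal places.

x̄ = (4.2 + 3.7 + 2.6 + 0.2 + 10.9 + 4.9 + 5.3) / 7 = 4.5429
deviations (xᵢ − x̄): -0.3429, -0.8429, -1.9429, -4.3429, 6.3571, 0.3571, 0.7571
Σ(xᵢ − x̄)² = 64.5771 ⇒ m₂ = 64.5771/7 = 9.22531
Σ(xᵢ − x̄)³ = 167.5117 ⇒ m₃ = 167.5117/7 = 23.93024
m₂^(3/2) = 9.22531^(1.5) = 28.02020
g₁ = m₃ / m₂^(3/2) = 23.93024 / 28.02020 ≈ 0.8540

0.8540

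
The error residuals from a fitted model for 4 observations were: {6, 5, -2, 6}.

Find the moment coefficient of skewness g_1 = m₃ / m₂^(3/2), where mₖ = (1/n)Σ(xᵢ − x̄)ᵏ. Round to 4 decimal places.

-1.1049

x̄ = (6 + 5 - 2 + 6) / 4 = 3.7500
deviations (xᵢ − x̄): 2.2500, 1.2500, -5.7500, 2.2500
Σ(xᵢ − x̄)² = 44.7500 ⇒ m₂ = 44.7500/4 = 11.18750
Σ(xᵢ − x̄)³ = -165.3750 ⇒ m₃ = -165.3750/4 = -41.34375
m₂^(3/2) = 11.18750^(1.5) = 37.41964
g_1 = m₃ / m₂^(3/2) = -41.34375 / 37.41964 ≈ -1.1049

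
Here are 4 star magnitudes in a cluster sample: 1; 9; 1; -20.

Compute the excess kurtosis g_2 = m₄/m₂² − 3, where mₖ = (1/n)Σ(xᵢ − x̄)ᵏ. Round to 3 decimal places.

-0.842

x̄ = -2.2500
Σ(xᵢ − x̄)² = 462.7500 ⇒ m₂ = 115.68750
Σ(xᵢ − x̄)⁴ = 115505.5781 ⇒ m₄ = 28876.39453
m₂² = 13383.59766
g_2 = m₄/m₂² − 3 = 2.15760 − 3 ≈ -0.842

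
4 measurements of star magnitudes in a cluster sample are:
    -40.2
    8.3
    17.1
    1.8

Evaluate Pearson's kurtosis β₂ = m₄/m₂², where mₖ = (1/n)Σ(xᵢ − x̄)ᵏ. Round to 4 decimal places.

2.1868

x̄ = -3.2500
Σ(xᵢ − x̄)² = 1938.3300 ⇒ m₂ = 484.58250
Σ(xᵢ − x̄)⁴ = 2053994.9660 ⇒ m₄ = 513498.74151
m₂² = 234820.19931
β₂ = m₄/m₂² = 513498.74151 / 234820.19931 ≈ 2.1868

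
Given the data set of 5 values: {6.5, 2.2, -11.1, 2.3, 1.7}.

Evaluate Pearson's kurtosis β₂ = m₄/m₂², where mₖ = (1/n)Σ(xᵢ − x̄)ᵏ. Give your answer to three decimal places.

x̄ = 0.3200
Σ(xᵢ − x̄)² = 177.9680 ⇒ m₂ = 35.59360
Σ(xᵢ − x̄)⁴ = 18498.5851 ⇒ m₄ = 3699.71701
m₂² = 1266.90436
β₂ = m₄/m₂² = 3699.71701 / 1266.90436 ≈ 2.920

2.920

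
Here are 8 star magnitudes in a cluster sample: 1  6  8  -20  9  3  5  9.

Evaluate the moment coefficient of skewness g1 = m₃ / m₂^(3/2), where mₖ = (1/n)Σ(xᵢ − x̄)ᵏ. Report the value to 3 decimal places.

x̄ = (1 + 6 + 8 - 20 + 9 + 3 + 5 + 9) / 8 = 2.6250
deviations (xᵢ − x̄): -1.6250, 3.3750, 5.3750, -22.6250, 6.3750, 0.3750, 2.3750, 6.3750
Σ(xᵢ − x̄)² = 641.8750 ⇒ m₂ = 641.8750/8 = 80.23438
Σ(xᵢ − x̄)³ = -10860.4688 ⇒ m₃ = -10860.4688/8 = -1357.55859
m₂^(3/2) = 80.23438^(1.5) = 718.68853
g1 = m₃ / m₂^(3/2) = -1357.55859 / 718.68853 ≈ -1.889

-1.889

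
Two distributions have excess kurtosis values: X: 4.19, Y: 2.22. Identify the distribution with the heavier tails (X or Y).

Higher excess kurtosis ⇒ heavier tails relative to the normal distribution.
4.19 vs 2.22: the larger is 4.19, so X has heavier tails.

X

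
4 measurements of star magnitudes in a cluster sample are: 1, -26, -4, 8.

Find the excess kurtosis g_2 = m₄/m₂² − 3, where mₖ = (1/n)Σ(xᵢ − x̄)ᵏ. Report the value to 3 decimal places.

x̄ = -5.2500
Σ(xᵢ − x̄)² = 646.7500 ⇒ m₂ = 161.68750
Σ(xᵢ − x̄)⁴ = 217734.5781 ⇒ m₄ = 54433.64453
m₂² = 26142.84766
g_2 = m₄/m₂² − 3 = 2.08216 − 3 ≈ -0.918

-0.918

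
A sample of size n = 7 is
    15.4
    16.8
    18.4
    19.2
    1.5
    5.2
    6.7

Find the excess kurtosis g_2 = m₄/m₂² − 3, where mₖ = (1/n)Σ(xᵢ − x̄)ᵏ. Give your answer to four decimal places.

x̄ = 11.8857
Σ(xᵢ − x̄)² = 311.8886 ⇒ m₂ = 44.55551
Σ(xᵢ − x̄)⁴ = 19754.2665 ⇒ m₄ = 2822.03807
m₂² = 1985.19349
g_2 = m₄/m₂² − 3 = 1.42154 − 3 ≈ -1.5785

-1.5785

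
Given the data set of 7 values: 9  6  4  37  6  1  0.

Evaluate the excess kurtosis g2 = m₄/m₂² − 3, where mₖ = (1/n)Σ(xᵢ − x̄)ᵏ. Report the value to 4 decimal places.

1.6388

x̄ = 9.0000
Σ(xᵢ − x̄)² = 972.0000 ⇒ m₂ = 138.85714
Σ(xᵢ − x̄)⁴ = 626100.0000 ⇒ m₄ = 89442.85714
m₂² = 19281.30612
g2 = m₄/m₂² − 3 = 4.63884 − 3 ≈ 1.6388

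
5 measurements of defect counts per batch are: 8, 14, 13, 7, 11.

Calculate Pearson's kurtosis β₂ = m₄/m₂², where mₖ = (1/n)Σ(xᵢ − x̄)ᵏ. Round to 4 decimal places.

x̄ = 10.6000
Σ(xᵢ − x̄)² = 37.2000 ⇒ m₂ = 7.44000
Σ(xᵢ − x̄)⁴ = 380.4960 ⇒ m₄ = 76.09920
m₂² = 55.35360
β₂ = m₄/m₂² = 76.09920 / 55.35360 ≈ 1.3748

1.3748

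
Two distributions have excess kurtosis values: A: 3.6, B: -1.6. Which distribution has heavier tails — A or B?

Higher excess kurtosis ⇒ heavier tails relative to the normal distribution.
3.6 vs -1.6: the larger is 3.6, so A has heavier tails. (A is leptokurtic — heavier-than-normal tails; the other is platykurtic.)

A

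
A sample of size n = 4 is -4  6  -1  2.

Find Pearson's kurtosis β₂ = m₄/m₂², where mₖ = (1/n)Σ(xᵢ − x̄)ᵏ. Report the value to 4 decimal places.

x̄ = 0.7500
Σ(xᵢ − x̄)² = 54.7500 ⇒ m₂ = 13.68750
Σ(xᵢ − x̄)⁴ = 1280.5781 ⇒ m₄ = 320.14453
m₂² = 187.34766
β₂ = m₄/m₂² = 320.14453 / 187.34766 ≈ 1.7088

1.7088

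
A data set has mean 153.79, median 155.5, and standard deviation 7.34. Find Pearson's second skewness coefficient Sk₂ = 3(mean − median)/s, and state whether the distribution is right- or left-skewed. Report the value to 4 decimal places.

-0.6989, left-skewed

Sk₂ = 3(153.79 − 155.5) / 7.34 = 3 × -1.7100 / 7.34
    = -5.1300 / 7.34 ≈ -0.6989
Sk₂ < 0 ⇒ mean < median ⇒ left-skewed (negative skew).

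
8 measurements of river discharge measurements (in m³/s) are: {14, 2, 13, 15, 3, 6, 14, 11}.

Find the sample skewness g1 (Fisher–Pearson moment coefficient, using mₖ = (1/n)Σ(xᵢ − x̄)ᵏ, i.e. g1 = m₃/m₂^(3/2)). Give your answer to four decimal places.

x̄ = (14 + 2 + 13 + 15 + 3 + 6 + 14 + 11) / 8 = 9.7500
deviations (xᵢ − x̄): 4.2500, -7.7500, 3.2500, 5.2500, -6.7500, -3.7500, 4.2500, 1.2500
Σ(xᵢ − x̄)² = 195.5000 ⇒ m₂ = 195.5000/8 = 24.43750
Σ(xᵢ − x̄)³ = -491.2500 ⇒ m₃ = -491.2500/8 = -61.40625
m₂^(3/2) = 24.43750^(1.5) = 120.80507
g1 = m₃ / m₂^(3/2) = -61.40625 / 120.80507 ≈ -0.5083

-0.5083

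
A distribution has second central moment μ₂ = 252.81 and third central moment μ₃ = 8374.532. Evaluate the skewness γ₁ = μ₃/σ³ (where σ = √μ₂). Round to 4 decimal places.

σ = √μ₂ = √252.81 = 15.90000
σ³ = μ₂^(3/2) = 4019.67900
γ₁ = μ₃/σ³ = 8374.532 / 4019.67900 ≈ 2.0834

2.0834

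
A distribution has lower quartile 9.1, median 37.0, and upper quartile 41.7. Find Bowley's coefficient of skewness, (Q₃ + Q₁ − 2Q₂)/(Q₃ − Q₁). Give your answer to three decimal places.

-0.712

numerator: Q₃ + Q₁ − 2Q₂ = 41.7 + 9.1 − 2×37.0 = -23.2000
denominator: Q₃ − Q₁ = 41.7 − 9.1 = 32.6000
Bowley skewness = -23.2000 / 32.6000 ≈ -0.712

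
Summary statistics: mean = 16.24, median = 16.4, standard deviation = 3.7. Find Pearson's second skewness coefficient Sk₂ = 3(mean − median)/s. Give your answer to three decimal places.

-0.130

Sk₂ = 3(16.24 − 16.4) / 3.7 = 3 × -0.1600 / 3.7
    = -0.4800 / 3.7 ≈ -0.130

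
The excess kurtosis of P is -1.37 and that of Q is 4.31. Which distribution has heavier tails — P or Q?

Higher excess kurtosis ⇒ heavier tails relative to the normal distribution.
-1.37 vs 4.31: the larger is 4.31, so Q has heavier tails. (Q is leptokurtic — heavier-than-normal tails; the other is platykurtic.)

Q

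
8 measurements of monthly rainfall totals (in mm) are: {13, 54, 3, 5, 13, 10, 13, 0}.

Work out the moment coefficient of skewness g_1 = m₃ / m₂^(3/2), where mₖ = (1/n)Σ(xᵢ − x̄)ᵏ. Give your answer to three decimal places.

x̄ = (13 + 54 + 3 + 5 + 13 + 10 + 13 + 0) / 8 = 13.8750
deviations (xᵢ − x̄): -0.8750, 40.1250, -10.8750, -8.8750, -0.8750, -3.8750, -0.8750, -13.8750
Σ(xᵢ − x̄)² = 2016.8750 ⇒ m₂ = 2016.8750/8 = 252.10938
Σ(xᵢ − x̄)³ = 59885.3438 ⇒ m₃ = 59885.3438/8 = 7485.66797
m₂^(3/2) = 252.10938^(1.5) = 4002.98068
g_1 = m₃ / m₂^(3/2) = 7485.66797 / 4002.98068 ≈ 1.870

1.870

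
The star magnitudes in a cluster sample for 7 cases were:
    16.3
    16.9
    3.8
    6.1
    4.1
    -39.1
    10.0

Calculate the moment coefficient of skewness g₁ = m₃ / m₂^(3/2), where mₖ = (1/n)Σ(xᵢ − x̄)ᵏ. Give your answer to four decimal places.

x̄ = (16.3 + 16.9 + 3.8 + 6.1 + 4.1 - 39.1 + 10.0) / 7 = 2.5857
deviations (xᵢ − x̄): 13.7143, 14.3143, 1.2143, 3.5143, 1.5143, -41.6857, 7.4143
Σ(xᵢ − x̄)² = 2201.7686 ⇒ m₂ = 2201.7686/7 = 314.53837
Σ(xᵢ − x̄)³ = -66468.5895 ⇒ m₃ = -66468.5895/7 = -9495.51278
m₂^(3/2) = 314.53837^(1.5) = 5578.41015
g₁ = m₃ / m₂^(3/2) = -9495.51278 / 5578.41015 ≈ -1.7022

-1.7022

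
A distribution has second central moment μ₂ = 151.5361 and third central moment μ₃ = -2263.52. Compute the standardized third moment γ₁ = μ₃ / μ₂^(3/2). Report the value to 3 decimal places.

σ = √μ₂ = √151.5361 = 12.31000
σ³ = μ₂^(3/2) = 1865.40939
γ₁ = μ₃/σ³ = -2263.52 / 1865.40939 ≈ -1.213

-1.213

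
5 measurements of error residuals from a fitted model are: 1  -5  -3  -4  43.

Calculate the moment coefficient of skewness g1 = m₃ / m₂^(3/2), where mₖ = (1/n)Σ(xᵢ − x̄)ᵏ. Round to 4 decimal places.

x̄ = (1 - 5 - 3 - 4 + 43) / 5 = 6.4000
deviations (xᵢ − x̄): -5.4000, -11.4000, -9.4000, -10.4000, 36.6000
Σ(xᵢ − x̄)² = 1695.2000 ⇒ m₂ = 1695.2000/5 = 339.04000
Σ(xᵢ − x̄)³ = 45433.4400 ⇒ m₃ = 45433.4400/5 = 9086.68800
m₂^(3/2) = 339.04000^(1.5) = 6242.75669
g1 = m₃ / m₂^(3/2) = 9086.68800 / 6242.75669 ≈ 1.4556

1.4556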